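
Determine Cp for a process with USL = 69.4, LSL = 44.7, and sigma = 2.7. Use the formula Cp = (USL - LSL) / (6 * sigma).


Cp = (69.4 - 44.7) / (6 * 2.7)

1.52


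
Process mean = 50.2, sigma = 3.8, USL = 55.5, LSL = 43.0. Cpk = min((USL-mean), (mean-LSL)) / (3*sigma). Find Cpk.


Cpu = (55.5 - 50.2) / (3 * 3.8) = 0.46
Cpl = (50.2 - 43.0) / (3 * 3.8) = 0.63
Cpk = min(0.46, 0.63) = 0.46

0.46


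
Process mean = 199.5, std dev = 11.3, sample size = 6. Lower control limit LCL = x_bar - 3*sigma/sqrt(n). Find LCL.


LCL = 199.5 - 3 * 11.3 / sqrt(6)

185.66


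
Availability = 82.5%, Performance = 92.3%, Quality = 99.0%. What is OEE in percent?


Formula: OEE = Availability * Performance * Quality / 10000
A * P = 82.5% * 92.3% / 100 = 76.15%
OEE = 76.15% * 99.0% / 100 = 75.4%

75.4%


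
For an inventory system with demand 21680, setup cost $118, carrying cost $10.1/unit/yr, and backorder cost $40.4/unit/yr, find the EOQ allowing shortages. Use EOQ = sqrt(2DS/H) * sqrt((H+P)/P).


Formula: EOQ* = sqrt(2DS/H) * sqrt((H+P)/P)
Base EOQ = sqrt(2*21680*118/10.1) = 711.75 units
Correction = sqrt((10.1+40.4)/40.4) = 1.11803
EOQ* = 711.75 * 1.11803 = 795.8 units

795.8 units


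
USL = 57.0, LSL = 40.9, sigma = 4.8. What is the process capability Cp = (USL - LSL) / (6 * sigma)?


Cp = (57.0 - 40.9) / (6 * 4.8)

0.56


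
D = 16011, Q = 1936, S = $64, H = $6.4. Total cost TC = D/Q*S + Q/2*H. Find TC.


TC = 16011/1936 * 64 + 1936/2 * 6.4

$6724.49


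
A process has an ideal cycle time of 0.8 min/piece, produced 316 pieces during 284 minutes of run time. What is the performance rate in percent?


Formula: Performance = (Ideal CT * Total Count) / Run Time * 100
Ideal output time = 0.8 * 316 = 252.8 min
Performance = 252.8 / 284 * 100 = 89.0%

89.0%


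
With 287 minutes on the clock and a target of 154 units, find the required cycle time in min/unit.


Formula: CT = Available Time / Number of Units
CT = 287 min / 154 units
CT = 1.86 min/unit

1.86 min/unit


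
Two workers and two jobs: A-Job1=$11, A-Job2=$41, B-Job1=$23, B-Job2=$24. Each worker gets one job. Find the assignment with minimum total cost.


Option 1: A->1 + B->2 = $11 + $24 = $35
Option 2: A->2 + B->1 = $41 + $23 = $64
Min cost = min($35, $64) = $35

$35


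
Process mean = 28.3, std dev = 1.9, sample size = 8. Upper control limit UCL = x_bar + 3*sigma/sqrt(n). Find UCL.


UCL = 28.3 + 3 * 1.9 / sqrt(8)

30.32


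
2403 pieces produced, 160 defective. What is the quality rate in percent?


Formula: Quality Rate = Good Pieces / Total Pieces * 100
Good pieces = 2403 - 160 = 2243
QR = 2243 / 2403 * 100 = 93.3%

93.3%


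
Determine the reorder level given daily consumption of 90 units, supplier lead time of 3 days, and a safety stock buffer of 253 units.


Formula: ROP = (Daily Demand * Lead Time) + Safety Stock
Demand during lead time = 90 * 3 = 270 units
ROP = 270 + 253 = 523 units

523 units


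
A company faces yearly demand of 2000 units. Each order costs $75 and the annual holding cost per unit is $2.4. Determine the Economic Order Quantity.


Formula: EOQ = sqrt(2 * D * S / H)
Numerator: 2 * 2000 * 75 = 300000
2DS/H = 300000 / 2.4 = 125000.0
EOQ = sqrt(125000.0) = 353.6 units

353.6 units


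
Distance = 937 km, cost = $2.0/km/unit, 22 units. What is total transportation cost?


TC = dist * cost * units = 937 * 2.0 * 22 = $41228.00

$41228.00


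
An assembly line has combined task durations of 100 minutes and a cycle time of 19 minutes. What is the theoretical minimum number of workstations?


Formula: N_min = ceil(Sum of Task Times / Cycle Time)
N_min = ceil(100 min / 19 min) = ceil(5.2632)
N_min = 6 stations

6


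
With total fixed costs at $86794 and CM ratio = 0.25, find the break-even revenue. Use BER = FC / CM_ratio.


Formula: BER = Fixed Costs / Contribution Margin Ratio
BER = $86794 / 0.25
BER = $347176.00 (to the nearest cent)

$347176.00


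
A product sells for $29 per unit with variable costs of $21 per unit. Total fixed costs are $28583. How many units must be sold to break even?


Formula: BEQ = Fixed Costs / (Price - Variable Cost)
Contribution margin = $29 - $21 = $8/unit
BEQ = ceil($28583 / $8/unit) = ceil(3572.88) = 3573 units

3573 units


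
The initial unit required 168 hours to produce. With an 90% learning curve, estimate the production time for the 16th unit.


Formula: T_n = T_1 * (learning_rate)^(log2(n)) where learning_rate = rate/100
Doublings = log2(16) = 4
T_n = 168 * 0.9^4
T_n = 168 * 0.6561 = 110.2 hours

110.2 hours


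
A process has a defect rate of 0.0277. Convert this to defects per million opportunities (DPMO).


DPMO = defect_rate * 1000000 = 0.0277 * 1000000

27700


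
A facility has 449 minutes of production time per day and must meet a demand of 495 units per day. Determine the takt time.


Formula: Takt Time = Available Production Time / Customer Demand
Takt = 449 min/day / 495 units/day
Takt = 0.91 min/unit

0.91 min/unit


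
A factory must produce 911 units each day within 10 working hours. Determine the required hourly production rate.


Formula: Production Rate = Daily Demand / Available Hours
Rate = 911 units/day / 10 hours/day
Rate = 91.1 units/hour

91.1 units/hour


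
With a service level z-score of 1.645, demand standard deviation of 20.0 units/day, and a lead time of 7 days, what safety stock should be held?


Formula: SS = z * sigma_d * sqrt(LT)
sqrt(LT) = sqrt(7) = 2.6458
SS = 1.645 * 20.0 * 2.6458
SS = 87.0 units

87.0 units


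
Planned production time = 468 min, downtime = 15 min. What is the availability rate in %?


Formula: Availability = (Planned Time - Downtime) / Planned Time * 100
Uptime = 468 - 15 = 453 min
Availability = 453 / 468 * 100 = 96.8%

96.8%


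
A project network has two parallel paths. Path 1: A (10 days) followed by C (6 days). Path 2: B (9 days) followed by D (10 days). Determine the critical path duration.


Path 1 = 10 + 6 = 16 days
Path 2 = 9 + 10 = 19 days
Duration = max(16, 19) = 19 days

19 days


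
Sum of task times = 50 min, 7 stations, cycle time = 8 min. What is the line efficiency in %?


Formula: Efficiency = Sum of Task Times / (N_stations * CT) * 100
Total station capacity = 7 stations * 8 min = 56 min
Efficiency = 50 / 56 * 100 = 89.3%

89.3%


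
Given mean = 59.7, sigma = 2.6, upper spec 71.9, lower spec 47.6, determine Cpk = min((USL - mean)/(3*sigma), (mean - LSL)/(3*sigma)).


Cpu = (71.9 - 59.7) / (3 * 2.6) = 1.56
Cpl = (59.7 - 47.6) / (3 * 2.6) = 1.55
Cpk = min(1.56, 1.55) = 1.55

1.55


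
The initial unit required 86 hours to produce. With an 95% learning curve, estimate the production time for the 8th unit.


Formula: T_n = T_1 * (learning_rate)^(log2(n)) where learning_rate = rate/100
Doublings = log2(8) = 3
T_n = 86 * 0.95^3
T_n = 86 * 0.8574 = 73.7 hours

73.7 hours


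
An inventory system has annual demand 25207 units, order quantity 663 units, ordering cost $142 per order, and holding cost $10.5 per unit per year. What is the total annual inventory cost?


TC = 25207/663 * 142 + 663/2 * 10.5

$8879.53


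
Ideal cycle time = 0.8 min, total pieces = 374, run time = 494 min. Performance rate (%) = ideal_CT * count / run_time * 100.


Formula: Performance = (Ideal CT * Total Count) / Run Time * 100
Ideal output time = 0.8 * 374 = 299.2 min
Performance = 299.2 / 494 * 100 = 60.6%

60.6%


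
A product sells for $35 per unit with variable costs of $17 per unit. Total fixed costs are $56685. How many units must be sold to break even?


Formula: BEQ = Fixed Costs / (Price - Variable Cost)
Contribution margin = $35 - $17 = $18/unit
BEQ = ceil($56685 / $18/unit) = ceil(3149.17) = 3150 units

3150 units


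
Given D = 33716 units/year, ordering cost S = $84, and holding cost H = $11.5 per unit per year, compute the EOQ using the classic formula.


Formula: EOQ = sqrt(2 * D * S / H)
Numerator: 2 * 33716 * 84 = 5664288
2DS/H = 5664288 / 11.5 = 492546.8
EOQ = sqrt(492546.8) = 701.8 units

701.8 units


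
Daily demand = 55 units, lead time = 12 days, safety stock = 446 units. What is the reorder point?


Formula: ROP = (Daily Demand * Lead Time) + Safety Stock
Demand during lead time = 55 * 12 = 660 units
ROP = 660 + 446 = 1106 units

1106 units


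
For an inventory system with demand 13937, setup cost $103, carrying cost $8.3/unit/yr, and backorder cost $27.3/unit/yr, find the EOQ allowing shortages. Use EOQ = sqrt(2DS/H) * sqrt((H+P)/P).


Formula: EOQ* = sqrt(2DS/H) * sqrt((H+P)/P)
Base EOQ = sqrt(2*13937*103/8.3) = 588.14 units
Correction = sqrt((8.3+27.3)/27.3) = 1.14194
EOQ* = 588.14 * 1.14194 = 671.6 units

671.6 units


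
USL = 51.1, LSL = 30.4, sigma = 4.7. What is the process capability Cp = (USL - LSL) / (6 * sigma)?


Cp = (51.1 - 30.4) / (6 * 4.7)

0.73


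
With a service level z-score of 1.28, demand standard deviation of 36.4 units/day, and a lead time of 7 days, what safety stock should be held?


Formula: SS = z * sigma_d * sqrt(LT)
sqrt(LT) = sqrt(7) = 2.6458
SS = 1.28 * 36.4 * 2.6458
SS = 123.3 units

123.3 units


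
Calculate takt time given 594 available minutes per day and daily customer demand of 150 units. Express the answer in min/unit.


Formula: Takt Time = Available Production Time / Customer Demand
Takt = 594 min/day / 150 units/day
Takt = 3.96 min/unit

3.96 min/unit


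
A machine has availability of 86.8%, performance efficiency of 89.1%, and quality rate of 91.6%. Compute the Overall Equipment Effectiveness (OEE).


Formula: OEE = Availability * Performance * Quality / 10000
A * P = 86.8% * 89.1% / 100 = 77.34%
OEE = 77.34% * 91.6% / 100 = 70.8%

70.8%


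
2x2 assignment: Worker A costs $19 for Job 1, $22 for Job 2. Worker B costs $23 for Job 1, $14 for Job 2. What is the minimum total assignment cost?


Option 1: A->1 + B->2 = $19 + $14 = $33
Option 2: A->2 + B->1 = $22 + $23 = $45
Min cost = min($33, $45) = $33

$33


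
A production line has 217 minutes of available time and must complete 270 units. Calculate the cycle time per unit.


Formula: CT = Available Time / Number of Units
CT = 217 min / 270 units
CT = 0.8 min/unit

0.8 min/unit


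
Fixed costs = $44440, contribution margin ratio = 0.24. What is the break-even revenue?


Formula: BER = Fixed Costs / Contribution Margin Ratio
BER = $44440 / 0.24
BER = $185166.67 (to the nearest cent)

$185166.67


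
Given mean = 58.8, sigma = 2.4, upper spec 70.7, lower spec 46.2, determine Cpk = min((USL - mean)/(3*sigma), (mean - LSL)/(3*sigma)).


Cpu = (70.7 - 58.8) / (3 * 2.4) = 1.65
Cpl = (58.8 - 46.2) / (3 * 2.4) = 1.75
Cpk = min(1.65, 1.75) = 1.65

1.65


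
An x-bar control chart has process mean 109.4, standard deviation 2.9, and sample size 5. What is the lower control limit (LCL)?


LCL = 109.4 - 3 * 2.9 / sqrt(5)

105.51


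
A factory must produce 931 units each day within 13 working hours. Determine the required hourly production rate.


Formula: Production Rate = Daily Demand / Available Hours
Rate = 931 units/day / 13 hours/day
Rate = 71.6 units/hour

71.6 units/hour


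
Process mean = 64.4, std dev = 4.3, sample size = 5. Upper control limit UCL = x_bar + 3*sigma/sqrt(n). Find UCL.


UCL = 64.4 + 3 * 4.3 / sqrt(5)

70.17


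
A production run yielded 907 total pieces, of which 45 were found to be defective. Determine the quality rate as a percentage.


Formula: Quality Rate = Good Pieces / Total Pieces * 100
Good pieces = 907 - 45 = 862
QR = 862 / 907 * 100 = 95.0%

95.0%


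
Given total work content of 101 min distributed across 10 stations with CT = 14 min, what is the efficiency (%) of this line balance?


Formula: Efficiency = Sum of Task Times / (N_stations * CT) * 100
Total station capacity = 10 stations * 14 min = 140 min
Efficiency = 101 / 140 * 100 = 72.1%

72.1%


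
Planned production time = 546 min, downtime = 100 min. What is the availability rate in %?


Formula: Availability = (Planned Time - Downtime) / Planned Time * 100
Uptime = 546 - 100 = 446 min
Availability = 446 / 546 * 100 = 81.7%

81.7%


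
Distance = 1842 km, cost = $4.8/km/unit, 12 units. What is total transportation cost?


TC = dist * cost * units = 1842 * 4.8 * 12 = $106099.20

$106099.20


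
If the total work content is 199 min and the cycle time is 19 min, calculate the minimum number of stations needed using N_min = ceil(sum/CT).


Formula: N_min = ceil(Sum of Task Times / Cycle Time)
N_min = ceil(199 min / 19 min) = ceil(10.4737)
N_min = 11 stations

11


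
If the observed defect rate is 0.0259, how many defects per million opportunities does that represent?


DPMO = defect_rate * 1000000 = 0.0259 * 1000000

25900


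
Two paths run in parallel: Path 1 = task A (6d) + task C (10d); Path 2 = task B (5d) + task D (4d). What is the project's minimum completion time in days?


Path 1 = 6 + 10 = 16 days
Path 2 = 5 + 4 = 9 days
Duration = max(16, 9) = 16 days

16 days


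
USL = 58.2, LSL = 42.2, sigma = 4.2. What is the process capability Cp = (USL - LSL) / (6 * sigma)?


Cp = (58.2 - 42.2) / (6 * 4.2)

0.63


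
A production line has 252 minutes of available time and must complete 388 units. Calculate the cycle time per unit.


Formula: CT = Available Time / Number of Units
CT = 252 min / 388 units
CT = 0.65 min/unit

0.65 min/unit


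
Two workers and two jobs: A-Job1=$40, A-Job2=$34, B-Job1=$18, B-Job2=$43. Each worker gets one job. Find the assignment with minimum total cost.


Option 1: A->1 + B->2 = $40 + $43 = $83
Option 2: A->2 + B->1 = $34 + $18 = $52
Min cost = min($83, $52) = $52

$52


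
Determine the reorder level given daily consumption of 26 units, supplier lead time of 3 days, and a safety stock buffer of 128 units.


Formula: ROP = (Daily Demand * Lead Time) + Safety Stock
Demand during lead time = 26 * 3 = 78 units
ROP = 78 + 128 = 206 units

206 units


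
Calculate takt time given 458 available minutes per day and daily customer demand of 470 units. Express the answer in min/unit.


Formula: Takt Time = Available Production Time / Customer Demand
Takt = 458 min/day / 470 units/day
Takt = 0.97 min/unit

0.97 min/unit


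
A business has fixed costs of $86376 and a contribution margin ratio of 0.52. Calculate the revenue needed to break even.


Formula: BER = Fixed Costs / Contribution Margin Ratio
BER = $86376 / 0.52
BER = $166107.69 (to the nearest cent)

$166107.69


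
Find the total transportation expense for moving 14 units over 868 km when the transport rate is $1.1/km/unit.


TC = dist * cost * units = 868 * 1.1 * 14 = $13367.20

$13367.20


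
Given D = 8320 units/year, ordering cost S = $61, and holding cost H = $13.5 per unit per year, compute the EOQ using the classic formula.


Formula: EOQ = sqrt(2 * D * S / H)
Numerator: 2 * 8320 * 61 = 1015040
2DS/H = 1015040 / 13.5 = 75188.1
EOQ = sqrt(75188.1) = 274.2 units

274.2 units


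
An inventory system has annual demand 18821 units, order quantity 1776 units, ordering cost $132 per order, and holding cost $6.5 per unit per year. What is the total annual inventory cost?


TC = 18821/1776 * 132 + 1776/2 * 6.5

$7170.86


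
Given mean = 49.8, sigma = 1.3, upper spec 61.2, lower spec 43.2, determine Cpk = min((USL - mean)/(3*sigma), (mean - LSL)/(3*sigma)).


Cpu = (61.2 - 49.8) / (3 * 1.3) = 2.92
Cpl = (49.8 - 43.2) / (3 * 1.3) = 1.69
Cpk = min(2.92, 1.69) = 1.69

1.69


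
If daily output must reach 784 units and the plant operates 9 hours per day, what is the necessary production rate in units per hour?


Formula: Production Rate = Daily Demand / Available Hours
Rate = 784 units/day / 9 hours/day
Rate = 87.1 units/hour

87.1 units/hour


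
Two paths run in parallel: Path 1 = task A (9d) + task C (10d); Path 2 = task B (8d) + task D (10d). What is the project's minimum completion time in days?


Path 1 = 9 + 10 = 19 days
Path 2 = 8 + 10 = 18 days
Duration = max(19, 18) = 19 days

19 days


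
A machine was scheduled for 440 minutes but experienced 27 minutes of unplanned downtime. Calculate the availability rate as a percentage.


Formula: Availability = (Planned Time - Downtime) / Planned Time * 100
Uptime = 440 - 27 = 413 min
Availability = 413 / 440 * 100 = 93.9%

93.9%


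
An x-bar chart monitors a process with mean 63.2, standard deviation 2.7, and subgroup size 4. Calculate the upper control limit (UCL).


UCL = 63.2 + 3 * 2.7 / sqrt(4)

67.25


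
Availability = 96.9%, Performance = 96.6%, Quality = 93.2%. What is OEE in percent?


Formula: OEE = Availability * Performance * Quality / 10000
A * P = 96.9% * 96.6% / 100 = 93.61%
OEE = 93.61% * 93.2% / 100 = 87.2%

87.2%


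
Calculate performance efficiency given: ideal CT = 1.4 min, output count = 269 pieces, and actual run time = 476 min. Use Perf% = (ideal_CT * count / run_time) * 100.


Formula: Performance = (Ideal CT * Total Count) / Run Time * 100
Ideal output time = 1.4 * 269 = 376.6 min
Performance = 376.6 / 476 * 100 = 79.1%

79.1%


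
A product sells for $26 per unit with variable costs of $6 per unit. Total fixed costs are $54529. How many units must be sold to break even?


Formula: BEQ = Fixed Costs / (Price - Variable Cost)
Contribution margin = $26 - $6 = $20/unit
BEQ = ceil($54529 / $20/unit) = ceil(2726.45) = 2727 units

2727 units


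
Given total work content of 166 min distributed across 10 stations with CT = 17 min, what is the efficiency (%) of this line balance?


Formula: Efficiency = Sum of Task Times / (N_stations * CT) * 100
Total station capacity = 10 stations * 17 min = 170 min
Efficiency = 166 / 170 * 100 = 97.6%

97.6%


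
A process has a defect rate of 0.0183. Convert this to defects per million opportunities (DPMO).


DPMO = defect_rate * 1000000 = 0.0183 * 1000000

18300


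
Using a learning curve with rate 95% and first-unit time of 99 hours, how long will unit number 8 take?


Formula: T_n = T_1 * (learning_rate)^(log2(n)) where learning_rate = rate/100
Doublings = log2(8) = 3
T_n = 99 * 0.95^3
T_n = 99 * 0.8574 = 84.9 hours

84.9 hours


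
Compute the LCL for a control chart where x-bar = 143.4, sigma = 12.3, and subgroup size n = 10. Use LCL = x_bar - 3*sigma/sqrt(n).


LCL = 143.4 - 3 * 12.3 / sqrt(10)

131.73


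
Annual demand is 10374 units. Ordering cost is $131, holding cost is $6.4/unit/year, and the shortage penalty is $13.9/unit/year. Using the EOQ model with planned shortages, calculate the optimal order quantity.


Formula: EOQ* = sqrt(2DS/H) * sqrt((H+P)/P)
Base EOQ = sqrt(2*10374*131/6.4) = 651.68 units
Correction = sqrt((6.4+13.9)/13.9) = 1.20848
EOQ* = 651.68 * 1.20848 = 787.5 units

787.5 units


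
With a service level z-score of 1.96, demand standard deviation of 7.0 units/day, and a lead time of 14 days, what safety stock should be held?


Formula: SS = z * sigma_d * sqrt(LT)
sqrt(LT) = sqrt(14) = 3.7417
SS = 1.96 * 7.0 * 3.7417
SS = 51.3 units

51.3 units


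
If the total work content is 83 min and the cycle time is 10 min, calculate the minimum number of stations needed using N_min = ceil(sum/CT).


Formula: N_min = ceil(Sum of Task Times / Cycle Time)
N_min = ceil(83 min / 10 min) = ceil(8.3)
N_min = 9 stations

9


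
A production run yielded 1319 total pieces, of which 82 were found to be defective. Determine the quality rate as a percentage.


Formula: Quality Rate = Good Pieces / Total Pieces * 100
Good pieces = 1319 - 82 = 1237
QR = 1237 / 1319 * 100 = 93.8%

93.8%


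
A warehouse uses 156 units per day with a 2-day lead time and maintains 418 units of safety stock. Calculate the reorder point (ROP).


Formula: ROP = (Daily Demand * Lead Time) + Safety Stock
Demand during lead time = 156 * 2 = 312 units
ROP = 312 + 418 = 730 units

730 units


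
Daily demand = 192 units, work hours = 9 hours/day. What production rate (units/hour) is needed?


Formula: Production Rate = Daily Demand / Available Hours
Rate = 192 units/day / 9 hours/day
Rate = 21.3 units/hour

21.3 units/hour


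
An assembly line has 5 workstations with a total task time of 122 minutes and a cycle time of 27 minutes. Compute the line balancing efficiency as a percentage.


Formula: Efficiency = Sum of Task Times / (N_stations * CT) * 100
Total station capacity = 5 stations * 27 min = 135 min
Efficiency = 122 / 135 * 100 = 90.4%

90.4%


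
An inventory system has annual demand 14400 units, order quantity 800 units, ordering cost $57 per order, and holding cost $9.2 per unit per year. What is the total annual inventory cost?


TC = 14400/800 * 57 + 800/2 * 9.2

$4706.00


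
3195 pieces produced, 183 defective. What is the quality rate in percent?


Formula: Quality Rate = Good Pieces / Total Pieces * 100
Good pieces = 3195 - 183 = 3012
QR = 3012 / 3195 * 100 = 94.3%

94.3%


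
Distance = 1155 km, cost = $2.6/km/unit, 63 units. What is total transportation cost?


TC = dist * cost * units = 1155 * 2.6 * 63 = $189189.00

$189189.00


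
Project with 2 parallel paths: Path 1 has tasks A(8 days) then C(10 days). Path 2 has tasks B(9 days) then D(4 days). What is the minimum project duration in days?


Path 1 = 8 + 10 = 18 days
Path 2 = 9 + 4 = 13 days
Duration = max(18, 13) = 18 days

18 days


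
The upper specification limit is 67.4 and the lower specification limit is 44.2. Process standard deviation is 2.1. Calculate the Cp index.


Cp = (67.4 - 44.2) / (6 * 2.1)

1.84


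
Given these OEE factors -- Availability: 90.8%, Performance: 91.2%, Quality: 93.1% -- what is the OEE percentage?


Formula: OEE = Availability * Performance * Quality / 10000
A * P = 90.8% * 91.2% / 100 = 82.81%
OEE = 82.81% * 93.1% / 100 = 77.1%

77.1%


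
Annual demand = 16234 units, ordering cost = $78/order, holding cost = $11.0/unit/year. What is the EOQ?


Formula: EOQ = sqrt(2 * D * S / H)
Numerator: 2 * 16234 * 78 = 2532504
2DS/H = 2532504 / 11.0 = 230227.6
EOQ = sqrt(230227.6) = 479.8 units

479.8 units


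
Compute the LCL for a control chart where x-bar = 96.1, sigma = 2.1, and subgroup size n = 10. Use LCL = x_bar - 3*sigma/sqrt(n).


LCL = 96.1 - 3 * 2.1 / sqrt(10)

94.11


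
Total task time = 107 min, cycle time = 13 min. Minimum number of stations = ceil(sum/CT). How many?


Formula: N_min = ceil(Sum of Task Times / Cycle Time)
N_min = ceil(107 min / 13 min) = ceil(8.2308)
N_min = 9 stations

9


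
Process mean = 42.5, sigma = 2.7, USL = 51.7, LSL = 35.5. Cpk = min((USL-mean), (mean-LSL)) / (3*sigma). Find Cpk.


Cpu = (51.7 - 42.5) / (3 * 2.7) = 1.14
Cpl = (42.5 - 35.5) / (3 * 2.7) = 0.86
Cpk = min(1.14, 0.86) = 0.86

0.86


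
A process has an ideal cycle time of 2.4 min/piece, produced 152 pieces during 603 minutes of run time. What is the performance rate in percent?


Formula: Performance = (Ideal CT * Total Count) / Run Time * 100
Ideal output time = 2.4 * 152 = 364.8 min
Performance = 364.8 / 603 * 100 = 60.5%

60.5%


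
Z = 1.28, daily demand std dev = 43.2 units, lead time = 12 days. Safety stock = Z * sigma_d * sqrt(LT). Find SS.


Formula: SS = z * sigma_d * sqrt(LT)
sqrt(LT) = sqrt(12) = 3.4641
SS = 1.28 * 43.2 * 3.4641
SS = 191.6 units

191.6 units


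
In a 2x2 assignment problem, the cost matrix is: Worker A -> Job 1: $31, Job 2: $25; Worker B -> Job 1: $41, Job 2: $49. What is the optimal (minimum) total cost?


Option 1: A->1 + B->2 = $31 + $49 = $80
Option 2: A->2 + B->1 = $25 + $41 = $66
Min cost = min($80, $66) = $66

$66


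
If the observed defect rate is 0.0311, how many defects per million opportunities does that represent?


DPMO = defect_rate * 1000000 = 0.0311 * 1000000

31100


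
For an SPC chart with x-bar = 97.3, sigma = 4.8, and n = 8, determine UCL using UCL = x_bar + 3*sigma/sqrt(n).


UCL = 97.3 + 3 * 4.8 / sqrt(8)

102.39


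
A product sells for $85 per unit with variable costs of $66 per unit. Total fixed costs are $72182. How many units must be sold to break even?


Formula: BEQ = Fixed Costs / (Price - Variable Cost)
Contribution margin = $85 - $66 = $19/unit
BEQ = ceil($72182 / $19/unit) = ceil(3799.05) = 3800 units

3800 units


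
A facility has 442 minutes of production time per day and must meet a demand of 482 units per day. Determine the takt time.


Formula: Takt Time = Available Production Time / Customer Demand
Takt = 442 min/day / 482 units/day
Takt = 0.92 min/unit

0.92 min/unit


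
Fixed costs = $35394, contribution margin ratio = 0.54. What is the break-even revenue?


Formula: BER = Fixed Costs / Contribution Margin Ratio
BER = $35394 / 0.54
BER = $65544.44 (to the nearest cent)

$65544.44


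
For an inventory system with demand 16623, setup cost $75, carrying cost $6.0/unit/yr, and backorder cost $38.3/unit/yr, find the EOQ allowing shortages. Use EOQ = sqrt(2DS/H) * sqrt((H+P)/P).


Formula: EOQ* = sqrt(2DS/H) * sqrt((H+P)/P)
Base EOQ = sqrt(2*16623*75/6.0) = 644.65 units
Correction = sqrt((6.0+38.3)/38.3) = 1.07548
EOQ* = 644.65 * 1.07548 = 693.3 units

693.3 units


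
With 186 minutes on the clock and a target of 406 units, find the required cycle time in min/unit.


Formula: CT = Available Time / Number of Units
CT = 186 min / 406 units
CT = 0.46 min/unit

0.46 min/unit


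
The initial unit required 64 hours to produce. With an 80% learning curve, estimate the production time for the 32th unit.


Formula: T_n = T_1 * (learning_rate)^(log2(n)) where learning_rate = rate/100
Doublings = log2(32) = 5
T_n = 64 * 0.8^5
T_n = 64 * 0.3277 = 21.0 hours

21.0 hours


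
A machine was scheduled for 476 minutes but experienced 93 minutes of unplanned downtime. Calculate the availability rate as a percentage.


Formula: Availability = (Planned Time - Downtime) / Planned Time * 100
Uptime = 476 - 93 = 383 min
Availability = 383 / 476 * 100 = 80.5%

80.5%


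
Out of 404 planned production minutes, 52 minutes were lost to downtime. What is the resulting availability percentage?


Formula: Availability = (Planned Time - Downtime) / Planned Time * 100
Uptime = 404 - 52 = 352 min
Availability = 352 / 404 * 100 = 87.1%

87.1%


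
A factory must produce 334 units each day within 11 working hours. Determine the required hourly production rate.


Formula: Production Rate = Daily Demand / Available Hours
Rate = 334 units/day / 11 hours/day
Rate = 30.4 units/hour

30.4 units/hour


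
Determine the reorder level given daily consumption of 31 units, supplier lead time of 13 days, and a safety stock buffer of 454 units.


Formula: ROP = (Daily Demand * Lead Time) + Safety Stock
Demand during lead time = 31 * 13 = 403 units
ROP = 403 + 454 = 857 units

857 units


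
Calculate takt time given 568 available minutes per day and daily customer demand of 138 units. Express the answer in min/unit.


Formula: Takt Time = Available Production Time / Customer Demand
Takt = 568 min/day / 138 units/day
Takt = 4.12 min/unit

4.12 min/unit


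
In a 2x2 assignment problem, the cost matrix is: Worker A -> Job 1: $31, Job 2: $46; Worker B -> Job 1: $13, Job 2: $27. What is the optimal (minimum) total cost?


Option 1: A->1 + B->2 = $31 + $27 = $58
Option 2: A->2 + B->1 = $46 + $13 = $59
Min cost = min($58, $59) = $58

$58


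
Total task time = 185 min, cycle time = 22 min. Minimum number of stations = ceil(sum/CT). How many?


Formula: N_min = ceil(Sum of Task Times / Cycle Time)
N_min = ceil(185 min / 22 min) = ceil(8.4091)
N_min = 9 stations

9


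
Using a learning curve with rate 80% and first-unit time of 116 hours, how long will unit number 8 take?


Formula: T_n = T_1 * (learning_rate)^(log2(n)) where learning_rate = rate/100
Doublings = log2(8) = 3
T_n = 116 * 0.8^3
T_n = 116 * 0.512 = 59.4 hours

59.4 hours


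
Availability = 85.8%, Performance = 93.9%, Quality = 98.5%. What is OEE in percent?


Formula: OEE = Availability * Performance * Quality / 10000
A * P = 85.8% * 93.9% / 100 = 80.57%
OEE = 80.57% * 98.5% / 100 = 79.4%

79.4%


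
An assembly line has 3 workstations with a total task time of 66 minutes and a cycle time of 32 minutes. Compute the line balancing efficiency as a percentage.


Formula: Efficiency = Sum of Task Times / (N_stations * CT) * 100
Total station capacity = 3 stations * 32 min = 96 min
Efficiency = 66 / 96 * 100 = 68.8%

68.8%


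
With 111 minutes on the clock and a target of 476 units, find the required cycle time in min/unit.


Formula: CT = Available Time / Number of Units
CT = 111 min / 476 units
CT = 0.23 min/unit

0.23 min/unit


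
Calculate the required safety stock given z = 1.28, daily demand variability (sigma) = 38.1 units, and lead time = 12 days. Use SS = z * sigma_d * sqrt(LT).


Formula: SS = z * sigma_d * sqrt(LT)
sqrt(LT) = sqrt(12) = 3.4641
SS = 1.28 * 38.1 * 3.4641
SS = 168.9 units

168.9 units


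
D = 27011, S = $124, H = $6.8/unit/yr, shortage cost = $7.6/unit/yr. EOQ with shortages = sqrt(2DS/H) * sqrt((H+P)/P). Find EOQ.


Formula: EOQ* = sqrt(2DS/H) * sqrt((H+P)/P)
Base EOQ = sqrt(2*27011*124/6.8) = 992.53 units
Correction = sqrt((6.8+7.6)/7.6) = 1.37649
EOQ* = 992.53 * 1.37649 = 1366.2 units

1366.2 units


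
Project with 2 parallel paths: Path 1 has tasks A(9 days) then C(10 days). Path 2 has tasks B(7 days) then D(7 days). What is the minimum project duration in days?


Path 1 = 9 + 10 = 19 days
Path 2 = 7 + 7 = 14 days
Duration = max(19, 14) = 19 days

19 days


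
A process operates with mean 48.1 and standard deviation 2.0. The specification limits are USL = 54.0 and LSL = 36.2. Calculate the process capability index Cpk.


Cpu = (54.0 - 48.1) / (3 * 2.0) = 0.98
Cpl = (48.1 - 36.2) / (3 * 2.0) = 1.98
Cpk = min(0.98, 1.98) = 0.98

0.98


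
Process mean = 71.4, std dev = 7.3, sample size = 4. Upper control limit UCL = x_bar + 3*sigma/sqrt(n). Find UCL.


UCL = 71.4 + 3 * 7.3 / sqrt(4)

82.35


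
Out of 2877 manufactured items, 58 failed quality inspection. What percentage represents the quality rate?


Formula: Quality Rate = Good Pieces / Total Pieces * 100
Good pieces = 2877 - 58 = 2819
QR = 2819 / 2877 * 100 = 98.0%

98.0%


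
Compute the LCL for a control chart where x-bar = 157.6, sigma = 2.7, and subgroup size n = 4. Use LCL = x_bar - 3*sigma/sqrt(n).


LCL = 157.6 - 3 * 2.7 / sqrt(4)

153.55


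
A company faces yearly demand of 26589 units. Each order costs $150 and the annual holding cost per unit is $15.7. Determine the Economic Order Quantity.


Formula: EOQ = sqrt(2 * D * S / H)
Numerator: 2 * 26589 * 150 = 7976700
2DS/H = 7976700 / 15.7 = 508070.1
EOQ = sqrt(508070.1) = 712.8 units

712.8 units


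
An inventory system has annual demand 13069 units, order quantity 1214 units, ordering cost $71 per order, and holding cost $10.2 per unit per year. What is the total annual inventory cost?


TC = 13069/1214 * 71 + 1214/2 * 10.2

$6955.73


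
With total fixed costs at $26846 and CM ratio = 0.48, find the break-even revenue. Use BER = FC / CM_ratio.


Formula: BER = Fixed Costs / Contribution Margin Ratio
BER = $26846 / 0.48
BER = $55929.17 (to the nearest cent)

$55929.17


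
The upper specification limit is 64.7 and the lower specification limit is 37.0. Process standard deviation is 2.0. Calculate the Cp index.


Cp = (64.7 - 37.0) / (6 * 2.0)

2.31


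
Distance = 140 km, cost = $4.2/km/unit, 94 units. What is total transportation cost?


TC = dist * cost * units = 140 * 4.2 * 94 = $55272.00

$55272.00


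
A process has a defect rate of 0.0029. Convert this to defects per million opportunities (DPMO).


DPMO = defect_rate * 1000000 = 0.0029 * 1000000

2900


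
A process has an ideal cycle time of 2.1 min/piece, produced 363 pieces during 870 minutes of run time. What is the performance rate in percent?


Formula: Performance = (Ideal CT * Total Count) / Run Time * 100
Ideal output time = 2.1 * 363 = 762.3 min
Performance = 762.3 / 870 * 100 = 87.6%

87.6%


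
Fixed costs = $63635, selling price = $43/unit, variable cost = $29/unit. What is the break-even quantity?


Formula: BEQ = Fixed Costs / (Price - Variable Cost)
Contribution margin = $43 - $29 = $14/unit
BEQ = ceil($63635 / $14/unit) = ceil(4545.36) = 4546 units

4546 units


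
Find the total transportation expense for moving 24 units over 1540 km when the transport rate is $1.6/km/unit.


TC = dist * cost * units = 1540 * 1.6 * 24 = $59136.00

$59136.00


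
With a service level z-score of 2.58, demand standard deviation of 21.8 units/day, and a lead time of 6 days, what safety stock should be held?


Formula: SS = z * sigma_d * sqrt(LT)
sqrt(LT) = sqrt(6) = 2.4495
SS = 2.58 * 21.8 * 2.4495
SS = 137.8 units

137.8 units


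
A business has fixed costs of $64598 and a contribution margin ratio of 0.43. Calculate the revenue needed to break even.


Formula: BER = Fixed Costs / Contribution Margin Ratio
BER = $64598 / 0.43
BER = $150227.91 (to the nearest cent)

$150227.91


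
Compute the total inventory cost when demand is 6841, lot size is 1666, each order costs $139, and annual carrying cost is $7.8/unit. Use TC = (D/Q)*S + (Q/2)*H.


TC = 6841/1666 * 139 + 1666/2 * 7.8

$7068.17


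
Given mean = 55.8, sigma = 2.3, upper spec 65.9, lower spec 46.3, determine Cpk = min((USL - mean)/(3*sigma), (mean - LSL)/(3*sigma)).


Cpu = (65.9 - 55.8) / (3 * 2.3) = 1.46
Cpl = (55.8 - 46.3) / (3 * 2.3) = 1.38
Cpk = min(1.46, 1.38) = 1.38

1.38


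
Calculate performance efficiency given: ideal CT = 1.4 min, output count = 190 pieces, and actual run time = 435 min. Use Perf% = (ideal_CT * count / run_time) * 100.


Formula: Performance = (Ideal CT * Total Count) / Run Time * 100
Ideal output time = 1.4 * 190 = 266.0 min
Performance = 266.0 / 435 * 100 = 61.1%

61.1%


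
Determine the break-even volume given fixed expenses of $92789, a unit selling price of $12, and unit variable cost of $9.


Formula: BEQ = Fixed Costs / (Price - Variable Cost)
Contribution margin = $12 - $9 = $3/unit
BEQ = ceil($92789 / $3/unit) = ceil(30929.67) = 30930 units

30930 units


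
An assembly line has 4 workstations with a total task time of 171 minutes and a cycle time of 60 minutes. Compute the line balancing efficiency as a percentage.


Formula: Efficiency = Sum of Task Times / (N_stations * CT) * 100
Total station capacity = 4 stations * 60 min = 240 min
Efficiency = 171 / 240 * 100 = 71.3%

71.3%


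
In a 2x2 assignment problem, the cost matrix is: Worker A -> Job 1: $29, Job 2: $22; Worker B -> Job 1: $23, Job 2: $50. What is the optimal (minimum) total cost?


Option 1: A->1 + B->2 = $29 + $50 = $79
Option 2: A->2 + B->1 = $22 + $23 = $45
Min cost = min($79, $45) = $45

$45


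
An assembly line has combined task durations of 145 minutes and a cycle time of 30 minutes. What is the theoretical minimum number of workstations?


Formula: N_min = ceil(Sum of Task Times / Cycle Time)
N_min = ceil(145 min / 30 min) = ceil(4.8333)
N_min = 5 stations

5


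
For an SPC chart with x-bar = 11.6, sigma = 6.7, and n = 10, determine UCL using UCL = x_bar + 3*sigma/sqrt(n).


UCL = 11.6 + 3 * 6.7 / sqrt(10)

17.96


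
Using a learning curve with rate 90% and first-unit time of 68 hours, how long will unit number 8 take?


Formula: T_n = T_1 * (learning_rate)^(log2(n)) where learning_rate = rate/100
Doublings = log2(8) = 3
T_n = 68 * 0.9^3
T_n = 68 * 0.729 = 49.6 hours

49.6 hours


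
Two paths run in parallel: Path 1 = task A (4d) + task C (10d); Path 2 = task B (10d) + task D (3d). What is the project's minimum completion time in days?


Path 1 = 4 + 10 = 14 days
Path 2 = 10 + 3 = 13 days
Duration = max(14, 13) = 14 days

14 days


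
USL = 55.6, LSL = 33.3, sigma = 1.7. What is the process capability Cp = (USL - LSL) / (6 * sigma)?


Cp = (55.6 - 33.3) / (6 * 1.7)

2.19


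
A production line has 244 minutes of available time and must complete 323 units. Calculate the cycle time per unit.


Formula: CT = Available Time / Number of Units
CT = 244 min / 323 units
CT = 0.76 min/unit

0.76 min/unit


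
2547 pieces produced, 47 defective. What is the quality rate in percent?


Formula: Quality Rate = Good Pieces / Total Pieces * 100
Good pieces = 2547 - 47 = 2500
QR = 2500 / 2547 * 100 = 98.2%

98.2%


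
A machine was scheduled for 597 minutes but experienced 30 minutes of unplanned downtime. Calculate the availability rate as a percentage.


Formula: Availability = (Planned Time - Downtime) / Planned Time * 100
Uptime = 597 - 30 = 567 min
Availability = 567 / 597 * 100 = 95.0%

95.0%


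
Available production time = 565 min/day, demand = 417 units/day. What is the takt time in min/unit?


Formula: Takt Time = Available Production Time / Customer Demand
Takt = 565 min/day / 417 units/day
Takt = 1.35 min/unit

1.35 min/unit


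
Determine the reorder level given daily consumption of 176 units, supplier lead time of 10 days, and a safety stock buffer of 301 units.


Formula: ROP = (Daily Demand * Lead Time) + Safety Stock
Demand during lead time = 176 * 10 = 1760 units
ROP = 1760 + 301 = 2061 units

2061 units


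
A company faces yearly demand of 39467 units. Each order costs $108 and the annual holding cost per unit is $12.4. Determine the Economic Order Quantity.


Formula: EOQ = sqrt(2 * D * S / H)
Numerator: 2 * 39467 * 108 = 8524872
2DS/H = 8524872 / 12.4 = 687489.7
EOQ = sqrt(687489.7) = 829.1 units

829.1 units


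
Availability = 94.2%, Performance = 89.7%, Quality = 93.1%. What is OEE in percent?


Formula: OEE = Availability * Performance * Quality / 10000
A * P = 94.2% * 89.7% / 100 = 84.5%
OEE = 84.5% * 93.1% / 100 = 78.7%

78.7%


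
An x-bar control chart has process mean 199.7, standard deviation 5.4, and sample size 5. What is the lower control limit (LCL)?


LCL = 199.7 - 3 * 5.4 / sqrt(5)

192.46


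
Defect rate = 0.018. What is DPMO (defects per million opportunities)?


DPMO = defect_rate * 1000000 = 0.018 * 1000000

18000


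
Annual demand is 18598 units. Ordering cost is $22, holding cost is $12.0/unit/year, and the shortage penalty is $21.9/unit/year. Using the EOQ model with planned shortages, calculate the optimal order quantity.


Formula: EOQ* = sqrt(2DS/H) * sqrt((H+P)/P)
Base EOQ = sqrt(2*18598*22/12.0) = 261.14 units
Correction = sqrt((12.0+21.9)/21.9) = 1.24416
EOQ* = 261.14 * 1.24416 = 324.9 units

324.9 units


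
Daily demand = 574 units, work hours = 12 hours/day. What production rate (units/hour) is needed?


Formula: Production Rate = Daily Demand / Available Hours
Rate = 574 units/day / 12 hours/day
Rate = 47.8 units/hour

47.8 units/hour


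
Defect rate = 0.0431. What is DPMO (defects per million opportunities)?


DPMO = defect_rate * 1000000 = 0.0431 * 1000000

43100


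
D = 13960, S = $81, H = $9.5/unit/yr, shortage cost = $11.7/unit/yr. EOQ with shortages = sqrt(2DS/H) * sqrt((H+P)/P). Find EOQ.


Formula: EOQ* = sqrt(2DS/H) * sqrt((H+P)/P)
Base EOQ = sqrt(2*13960*81/9.5) = 487.91 units
Correction = sqrt((9.5+11.7)/11.7) = 1.34609
EOQ* = 487.91 * 1.34609 = 656.8 units

656.8 units


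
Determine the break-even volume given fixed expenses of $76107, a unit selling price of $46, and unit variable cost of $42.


Formula: BEQ = Fixed Costs / (Price - Variable Cost)
Contribution margin = $46 - $42 = $4/unit
BEQ = ceil($76107 / $4/unit) = ceil(19026.75) = 19027 units

19027 units


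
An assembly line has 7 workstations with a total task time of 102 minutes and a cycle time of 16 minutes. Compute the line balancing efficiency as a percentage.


Formula: Efficiency = Sum of Task Times / (N_stations * CT) * 100
Total station capacity = 7 stations * 16 min = 112 min
Efficiency = 102 / 112 * 100 = 91.1%

91.1%
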